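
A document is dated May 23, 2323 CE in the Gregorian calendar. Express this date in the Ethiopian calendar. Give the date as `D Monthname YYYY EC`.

12 Ginbot 2315 EC

Julian Day Number of the source date = 2569660.
Converting JDN 2569660 to the Ethiopian calendar gives 12 Ginbot 2315 EC.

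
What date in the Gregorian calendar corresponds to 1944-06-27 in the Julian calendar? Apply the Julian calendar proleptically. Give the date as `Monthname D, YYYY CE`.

At this point the Julian calendar is 13 days behind the Gregorian.
27 June 1944 Julian + 13 days → 10 July 1944 Gregorian.

July 10, 1944 CE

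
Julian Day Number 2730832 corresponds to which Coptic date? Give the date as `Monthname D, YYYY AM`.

Mesori 18, 2480 AM

JDN 2730832 is 30 August 2764 in the Gregorian calendar.
In the Coptic calendar that day is Mesori 18, 2480 AM.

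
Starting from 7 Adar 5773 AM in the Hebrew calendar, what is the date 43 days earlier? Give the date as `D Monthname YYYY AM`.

23 Tevet 5773 AM

Counting 43 days back from JDN 2456341 reaches JDN 2456298, which is 23 Tevet 5773 AM.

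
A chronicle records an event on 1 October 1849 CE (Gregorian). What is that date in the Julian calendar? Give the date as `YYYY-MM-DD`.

The Julian–Gregorian offset here is 12 days (Julian trailing).
1 October 1849 Gregorian − 12 days → 19 September 1849 Julian.

1849-09-19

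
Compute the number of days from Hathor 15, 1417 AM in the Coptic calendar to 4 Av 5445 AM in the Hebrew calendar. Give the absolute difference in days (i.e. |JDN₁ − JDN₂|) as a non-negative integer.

First date → JDN 2342298; second date → JDN 2336710.
The interval is |2342298 − 2336710| = 5588 days.

5588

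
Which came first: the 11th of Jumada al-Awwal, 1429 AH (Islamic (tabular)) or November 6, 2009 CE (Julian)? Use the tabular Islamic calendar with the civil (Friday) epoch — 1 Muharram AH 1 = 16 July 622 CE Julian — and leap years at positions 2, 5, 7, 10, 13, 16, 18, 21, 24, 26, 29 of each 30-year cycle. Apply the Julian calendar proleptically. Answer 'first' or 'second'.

Converting both to JDN: 2454604 vs 2455155; the smaller is the first.

first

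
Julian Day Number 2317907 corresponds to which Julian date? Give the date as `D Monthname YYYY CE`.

31 January 1634 CE

JDN 2317907 is 10 February 1634 in the Gregorian calendar.
In the Julian calendar that day is 31 January 1634 CE.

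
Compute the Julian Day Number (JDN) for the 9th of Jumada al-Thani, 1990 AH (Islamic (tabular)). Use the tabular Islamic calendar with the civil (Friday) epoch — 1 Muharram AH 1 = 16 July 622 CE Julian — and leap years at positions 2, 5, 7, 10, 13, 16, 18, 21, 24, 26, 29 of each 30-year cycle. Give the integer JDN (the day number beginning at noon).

In the Gregorian calendar the same day is 29 September 2552.
JDN 2299161 is 15 October 1582 CE (Gregorian); the target day is +354270 days from there, so JDN = 2653431.

2653431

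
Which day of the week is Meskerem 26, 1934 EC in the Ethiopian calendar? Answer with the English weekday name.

Monday

Equivalently 6 October 1941 Gregorian, JDN 2430274.
JDN 2430274 mod 7 = 0, and JDN 0 was a Monday, so this is a Monday.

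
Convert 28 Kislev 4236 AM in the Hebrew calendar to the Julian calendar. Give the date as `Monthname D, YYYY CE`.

The source date corresponds to 14 December 475 in the proleptic Gregorian calendar (JDN 1894898).
That day falls on 13 December 475 CE in the Julian calendar.

December 13, 475 CE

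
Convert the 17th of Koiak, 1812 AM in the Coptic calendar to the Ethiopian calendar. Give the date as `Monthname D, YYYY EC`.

Both dates share Julian Day Number 2486604; in the Ethiopian calendar that is 17 Tahsas 2088 EC.

Tahsas 17, 2088 EC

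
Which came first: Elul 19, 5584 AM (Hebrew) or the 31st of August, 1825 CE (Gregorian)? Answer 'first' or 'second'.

Converting both to JDN: 2387517 vs 2387870; the smaller is the first.

first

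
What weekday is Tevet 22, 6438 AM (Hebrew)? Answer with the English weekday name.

This is JDN 2699187 (8 January 2678 Gregorian).
Since JDN mod 7 = 1 (0 = Monday), the day is Tuesday.

Tuesday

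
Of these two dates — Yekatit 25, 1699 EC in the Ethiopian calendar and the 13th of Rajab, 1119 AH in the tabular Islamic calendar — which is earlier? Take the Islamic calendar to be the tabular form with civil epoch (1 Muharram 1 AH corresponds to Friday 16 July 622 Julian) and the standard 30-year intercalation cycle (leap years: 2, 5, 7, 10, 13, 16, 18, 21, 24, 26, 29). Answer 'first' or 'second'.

First date → JDN 2344589; second date → JDN 2344811.
JDN 2344589 < JDN 2344811, so the first date is earlier.

first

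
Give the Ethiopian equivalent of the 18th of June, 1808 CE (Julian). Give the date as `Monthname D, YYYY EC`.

The source date corresponds to 30 June 1808 in the Gregorian calendar (JDN 2381599).
That day falls on 24 Sene 1800 EC in the Ethiopian calendar.

Sene 24, 1800 EC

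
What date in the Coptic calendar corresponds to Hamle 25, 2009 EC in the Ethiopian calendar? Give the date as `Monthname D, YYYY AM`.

Epip 25, 1733 AM

Both dates share Julian Day Number 2457967; in the Coptic calendar that is 25 Epip 1733 AM.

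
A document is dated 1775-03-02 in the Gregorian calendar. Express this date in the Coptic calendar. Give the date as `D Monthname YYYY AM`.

25 Meshir 1491 AM

Both dates share Julian Day Number 2369426; in the Coptic calendar that is 25 Meshir 1491 AM.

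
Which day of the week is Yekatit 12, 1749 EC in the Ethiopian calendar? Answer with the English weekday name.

Equivalently 17 February 1757 Gregorian, JDN 2362839.
2362839 ≡ 3 (mod 7); counting from Monday = 0 gives Thursday.

Thursday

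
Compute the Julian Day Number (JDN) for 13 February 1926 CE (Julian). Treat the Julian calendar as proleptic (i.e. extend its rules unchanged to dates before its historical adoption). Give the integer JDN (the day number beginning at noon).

2424573

In the Gregorian calendar the same day is 26 February 1926.
JDN 2299161 is 15 October 1582 CE (Gregorian); the target day is +125412 days from there, so JDN = 2424573.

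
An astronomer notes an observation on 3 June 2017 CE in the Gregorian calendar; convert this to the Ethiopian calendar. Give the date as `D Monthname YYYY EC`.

26 Ginbot 2009 EC

Both dates share Julian Day Number 2457908; in the Ethiopian calendar that is 26 Ginbot 2009 EC.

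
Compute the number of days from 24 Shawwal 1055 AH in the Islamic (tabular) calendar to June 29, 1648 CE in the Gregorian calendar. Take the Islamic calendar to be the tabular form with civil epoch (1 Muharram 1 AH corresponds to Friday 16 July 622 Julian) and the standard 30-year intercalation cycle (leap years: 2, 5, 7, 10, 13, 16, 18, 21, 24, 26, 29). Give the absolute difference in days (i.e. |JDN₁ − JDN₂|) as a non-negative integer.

JDN of the first date = 2322231.
JDN of the second date = 2323160.
|2323160 − 2322231| = 929.

929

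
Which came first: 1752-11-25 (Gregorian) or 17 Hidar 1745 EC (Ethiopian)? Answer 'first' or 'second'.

First date → JDN 2361294; second date → JDN 2361293.
JDN 2361293 < JDN 2361294, so the second date is earlier.

second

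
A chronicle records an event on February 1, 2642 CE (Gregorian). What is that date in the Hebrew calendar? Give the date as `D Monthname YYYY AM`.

9 Shevat 6402 AM

Julian Day Number of the source date = 2686062.
Converting JDN 2686062 to the Hebrew calendar gives 9 Shevat 6402 AM.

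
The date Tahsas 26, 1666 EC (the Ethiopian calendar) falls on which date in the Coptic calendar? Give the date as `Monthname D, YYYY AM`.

Koiak 26, 1390 AM

Julian Day Number of the source date = 2332477.
Converting JDN 2332477 to the Coptic calendar gives 26 Koiak 1390 AM.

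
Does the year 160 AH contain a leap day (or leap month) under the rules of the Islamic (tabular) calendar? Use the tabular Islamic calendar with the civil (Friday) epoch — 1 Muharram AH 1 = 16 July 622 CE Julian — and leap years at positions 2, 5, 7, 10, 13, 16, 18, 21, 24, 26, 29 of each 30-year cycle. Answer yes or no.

yes

Year 160 AH is year 10 of its 30-year cycle; leap positions are 2, 5, 7, 10, 13, 16, 18, 21, 24, 26, 29, so it is a leap year (355 days).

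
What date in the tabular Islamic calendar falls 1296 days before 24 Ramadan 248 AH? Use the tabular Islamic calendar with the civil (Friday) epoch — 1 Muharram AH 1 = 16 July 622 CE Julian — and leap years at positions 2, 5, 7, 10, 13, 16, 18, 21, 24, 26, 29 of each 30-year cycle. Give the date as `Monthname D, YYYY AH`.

JDN of 24 Ramadan 248 AH = 2036228.
2036228 − 1296 = 2034932.
JDN 2034932 in the tabular Islamic calendar is Muharram 28, 245 AH.

Muharram 28, 245 AH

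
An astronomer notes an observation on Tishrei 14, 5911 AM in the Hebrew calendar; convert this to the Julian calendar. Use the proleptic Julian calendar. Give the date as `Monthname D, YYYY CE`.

Both dates share Julian Day Number 2506609; in the Julian calendar that is 21 September 2150 CE.

September 21, 2150 CE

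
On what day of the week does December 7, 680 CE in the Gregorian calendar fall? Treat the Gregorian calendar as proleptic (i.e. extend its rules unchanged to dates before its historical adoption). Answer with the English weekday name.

Tuesday

JDN 1969766 mod 7 = 1, and JDN 0 was a Monday, so this is a Tuesday.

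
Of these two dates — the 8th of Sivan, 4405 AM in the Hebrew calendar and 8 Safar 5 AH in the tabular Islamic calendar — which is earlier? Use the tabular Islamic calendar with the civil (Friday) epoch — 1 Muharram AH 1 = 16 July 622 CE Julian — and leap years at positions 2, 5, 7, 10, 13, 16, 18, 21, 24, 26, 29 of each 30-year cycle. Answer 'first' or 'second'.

First date → JDN 1956774; second date → JDN 1949894.
JDN 1949894 < JDN 1956774, so the second date is earlier.

second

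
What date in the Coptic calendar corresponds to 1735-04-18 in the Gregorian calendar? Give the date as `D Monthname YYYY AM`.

12 Parmouti 1451 AM

Both dates share Julian Day Number 2354863; in the Coptic calendar that is 12 Parmouti 1451 AM.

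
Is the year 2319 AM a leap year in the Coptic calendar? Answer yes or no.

yes

2319 mod 4 = 3; in the Coptic calendar a year is leap when year mod 4 = 3, so it is a leap year.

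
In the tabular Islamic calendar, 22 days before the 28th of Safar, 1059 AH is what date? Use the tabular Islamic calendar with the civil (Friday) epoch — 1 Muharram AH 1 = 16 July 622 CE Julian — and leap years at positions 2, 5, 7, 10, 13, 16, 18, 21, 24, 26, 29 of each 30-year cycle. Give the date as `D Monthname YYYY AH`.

6 Safar 1059 AH

JDN of the 28th of Safar, 1059 AH = 2323417.
2323417 − 22 = 2323395.
JDN 2323395 in the tabular Islamic calendar is 6 Safar 1059 AH.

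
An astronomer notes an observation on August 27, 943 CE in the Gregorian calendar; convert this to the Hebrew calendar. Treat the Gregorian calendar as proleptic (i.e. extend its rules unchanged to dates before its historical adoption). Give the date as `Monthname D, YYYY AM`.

Elul 17, 4703 AM

Julian Day Number of the source date = 2065722.
Converting JDN 2065722 to the Hebrew calendar gives 17 Elul 4703 AM.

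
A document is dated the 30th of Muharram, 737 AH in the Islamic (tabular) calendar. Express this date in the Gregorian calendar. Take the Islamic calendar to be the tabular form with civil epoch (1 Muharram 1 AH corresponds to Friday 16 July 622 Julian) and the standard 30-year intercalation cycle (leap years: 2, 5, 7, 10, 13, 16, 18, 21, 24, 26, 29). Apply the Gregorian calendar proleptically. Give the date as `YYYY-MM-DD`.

Julian Day Number of the source date = 2209283.
Converting JDN 2209283 to the Gregorian calendar gives 16 September 1336 CE.

1336-09-16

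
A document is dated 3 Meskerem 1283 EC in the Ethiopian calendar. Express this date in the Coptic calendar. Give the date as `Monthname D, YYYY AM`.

The source date corresponds to 7 September 1290 in the proleptic Gregorian calendar (JDN 2192473).
That day falls on 3 Thout 1007 AM in the Coptic calendar.

Thout 3, 1007 AM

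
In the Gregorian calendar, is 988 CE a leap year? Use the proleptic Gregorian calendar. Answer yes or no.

yes

988 is divisible by 4 and not by 100, so it is a leap year.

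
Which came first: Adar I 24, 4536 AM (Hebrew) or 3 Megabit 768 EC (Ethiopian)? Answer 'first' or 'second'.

Converting both to JDN: 2004541 vs 2004550; the smaller is the first.

first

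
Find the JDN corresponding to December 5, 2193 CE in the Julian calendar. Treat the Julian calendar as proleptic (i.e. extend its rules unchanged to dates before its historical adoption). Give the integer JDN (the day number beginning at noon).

2522390

In the Gregorian calendar the same day is 19 December 2193.
JDN 2299161 is 15 October 1582 CE (Gregorian); the target day is +223229 days from there, so JDN = 2522390.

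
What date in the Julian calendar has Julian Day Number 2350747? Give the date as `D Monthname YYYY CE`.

JDN 2350747 is 10 January 1724 in the Gregorian calendar.
In the Julian calendar that day is 30 December 1723 CE.

30 December 1723 CE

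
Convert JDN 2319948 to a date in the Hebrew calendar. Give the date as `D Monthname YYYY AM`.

JDN 2319948 is 13 September 1639 in the Gregorian calendar.
In the Hebrew calendar that day is 14 Elul 5399 AM.

14 Elul 5399 AM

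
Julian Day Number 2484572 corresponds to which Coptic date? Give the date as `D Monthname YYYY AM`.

JDN 2484572 is 4 June 2090 in the Gregorian calendar.
In the Coptic calendar that day is 27 Pashons 1806 AM.

27 Pashons 1806 AM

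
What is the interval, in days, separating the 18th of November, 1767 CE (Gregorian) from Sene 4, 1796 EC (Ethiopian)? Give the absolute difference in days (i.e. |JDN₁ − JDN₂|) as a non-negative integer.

JDN of the first date = 2366765.
JDN of the second date = 2380118.
|2380118 − 2366765| = 13353.

13353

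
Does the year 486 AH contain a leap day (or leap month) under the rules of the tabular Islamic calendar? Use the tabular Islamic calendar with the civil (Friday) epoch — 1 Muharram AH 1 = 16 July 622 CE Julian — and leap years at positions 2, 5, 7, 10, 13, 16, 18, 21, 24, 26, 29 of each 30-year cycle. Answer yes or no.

no

Year 486 AH is year 6 of its 30-year cycle; leap positions are 2, 5, 7, 10, 13, 16, 18, 21, 24, 26, 29, so it is a common year (354 days).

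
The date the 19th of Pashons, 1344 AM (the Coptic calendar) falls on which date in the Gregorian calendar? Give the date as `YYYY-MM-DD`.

Both dates share Julian Day Number 2315819; in the Gregorian calendar that is 24 May 1628 CE.

1628-05-24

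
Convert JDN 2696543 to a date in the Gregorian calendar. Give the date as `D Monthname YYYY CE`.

13 October 2670 CE

Counting from JDN 2299161 = 15 Oct 1582 gives an offset of 397382 days.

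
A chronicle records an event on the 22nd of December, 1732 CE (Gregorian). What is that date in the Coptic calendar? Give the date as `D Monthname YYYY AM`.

Julian Day Number of the source date = 2354016.
Converting JDN 2354016 to the Coptic calendar gives 15 Koiak 1449 AM.

15 Koiak 1449 AM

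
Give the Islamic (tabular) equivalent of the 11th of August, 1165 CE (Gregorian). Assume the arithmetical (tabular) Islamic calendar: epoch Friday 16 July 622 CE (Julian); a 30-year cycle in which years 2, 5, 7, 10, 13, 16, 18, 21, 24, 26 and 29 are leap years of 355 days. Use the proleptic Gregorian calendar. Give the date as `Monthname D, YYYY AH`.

Ramadan 24, 560 AH

Both dates share Julian Day Number 2146790; in the tabular Islamic calendar that is 24 Ramadan 560 AH.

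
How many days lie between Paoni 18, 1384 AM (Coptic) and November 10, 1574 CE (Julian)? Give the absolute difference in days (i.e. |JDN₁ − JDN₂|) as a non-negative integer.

34183

JDN of the first date = 2330458.
JDN of the second date = 2296275.
|2296275 − 2330458| = 34183.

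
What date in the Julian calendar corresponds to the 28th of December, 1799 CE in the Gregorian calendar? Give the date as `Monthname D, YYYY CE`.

At this point the Julian calendar is 11 days behind the Gregorian.
28 December 1799 Gregorian − 11 days → 17 December 1799 Julian.

December 17, 1799 CE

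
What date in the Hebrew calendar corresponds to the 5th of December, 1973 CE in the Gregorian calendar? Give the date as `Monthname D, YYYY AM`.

Kislev 10, 5734 AM

Both dates share Julian Day Number 2442022; in the Hebrew calendar that is 10 Kislev 5734 AM.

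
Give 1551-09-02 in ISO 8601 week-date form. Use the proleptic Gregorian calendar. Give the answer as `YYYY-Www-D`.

1551-W35-7

The weekday is Sunday (ISO weekday 7).
That Sunday belongs to ISO week 35 of ISO year 1551.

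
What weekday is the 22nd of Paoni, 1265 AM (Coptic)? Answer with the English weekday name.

Equivalently 26 June 1549 Gregorian, JDN 2286997.
2286997 ≡ 6 (mod 7); counting from Monday = 0 gives Sunday.

Sunday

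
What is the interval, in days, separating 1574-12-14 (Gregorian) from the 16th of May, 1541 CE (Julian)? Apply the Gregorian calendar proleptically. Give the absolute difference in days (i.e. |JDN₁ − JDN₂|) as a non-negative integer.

First date → JDN 2296299; second date → JDN 2284044.
The interval is |2296299 − 2284044| = 12255 days.

12255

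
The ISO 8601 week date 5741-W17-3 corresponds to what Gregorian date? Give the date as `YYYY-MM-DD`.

ISO week 1 of 5741 is the week containing the first Thursday of 5741.
Week 17, day 3 (Wednesday) lands on 5741-04-26.

5741-04-26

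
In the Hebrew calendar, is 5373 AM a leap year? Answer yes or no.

no

Hebrew year 5373 is year 15 of its 19-year Metonic cycle; leap years are at positions 3, 6, 8, 11, 14, 17, 19, so it is a common year (12 months).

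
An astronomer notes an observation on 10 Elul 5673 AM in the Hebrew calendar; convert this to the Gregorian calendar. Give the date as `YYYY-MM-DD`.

1913-09-12

Both dates share Julian Day Number 2420023; in the Gregorian calendar that is 12 September 1913 CE.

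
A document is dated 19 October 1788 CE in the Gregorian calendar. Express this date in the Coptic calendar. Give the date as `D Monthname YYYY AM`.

11 Paopi 1505 AM

Julian Day Number of the source date = 2374406.
Converting JDN 2374406 to the Coptic calendar gives 11 Paopi 1505 AM.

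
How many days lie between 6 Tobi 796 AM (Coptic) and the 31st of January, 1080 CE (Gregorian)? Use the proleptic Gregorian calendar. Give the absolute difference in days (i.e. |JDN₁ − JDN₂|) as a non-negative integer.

First date → JDN 2115529; second date → JDN 2115552.
The interval is |2115529 − 2115552| = 23 days.

23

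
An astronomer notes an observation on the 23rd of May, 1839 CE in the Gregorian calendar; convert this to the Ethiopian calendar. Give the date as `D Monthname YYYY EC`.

Julian Day Number of the source date = 2392883.
Converting JDN 2392883 to the Ethiopian calendar gives 16 Ginbot 1831 EC.

16 Ginbot 1831 EC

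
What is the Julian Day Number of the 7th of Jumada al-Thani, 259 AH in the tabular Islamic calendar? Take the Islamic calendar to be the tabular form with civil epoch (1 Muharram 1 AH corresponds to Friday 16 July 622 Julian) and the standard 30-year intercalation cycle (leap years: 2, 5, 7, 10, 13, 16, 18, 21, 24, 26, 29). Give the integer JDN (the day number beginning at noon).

Equivalently 14 April 873 (proleptic Gregorian).
JDN 2451545 is 1 January 2000 CE (Gregorian); the target day is −411524 days from there, so JDN = 2040021.

2040021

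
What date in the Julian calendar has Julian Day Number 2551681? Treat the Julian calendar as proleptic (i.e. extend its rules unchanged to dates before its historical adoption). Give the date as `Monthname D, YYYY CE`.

February 14, 2274 CE

JDN 2551681 is 1 March 2274 in the Gregorian calendar.
In the Julian calendar that day is February 14, 2274 CE.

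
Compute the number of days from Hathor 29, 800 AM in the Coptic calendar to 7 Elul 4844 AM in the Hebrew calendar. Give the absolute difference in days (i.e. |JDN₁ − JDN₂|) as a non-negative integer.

259

JDN of the first date = 2116953.
JDN of the second date = 2117212.
|2117212 − 2116953| = 259.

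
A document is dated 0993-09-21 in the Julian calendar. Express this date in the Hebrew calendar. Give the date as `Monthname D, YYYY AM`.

Tishrei 3, 4754 AM

Both dates share Julian Day Number 2084015; in the Hebrew calendar that is 3 Tishrei 4754 AM.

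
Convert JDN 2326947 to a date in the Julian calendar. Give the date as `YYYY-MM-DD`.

1658-11-01

JDN 2326947 is 11 November 1658 in the Gregorian calendar.
In the Julian calendar that day is 1658-11-01.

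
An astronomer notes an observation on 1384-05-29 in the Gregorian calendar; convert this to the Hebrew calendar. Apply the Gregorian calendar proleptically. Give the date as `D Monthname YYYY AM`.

29 Iyar 5144 AM

Both dates share Julian Day Number 2226705; in the Hebrew calendar that is 29 Iyar 5144 AM.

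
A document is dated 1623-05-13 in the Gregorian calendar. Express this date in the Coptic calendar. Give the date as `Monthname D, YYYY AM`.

Both dates share Julian Day Number 2313981; in the Coptic calendar that is 8 Pashons 1339 AM.

Pashons 8, 1339 AM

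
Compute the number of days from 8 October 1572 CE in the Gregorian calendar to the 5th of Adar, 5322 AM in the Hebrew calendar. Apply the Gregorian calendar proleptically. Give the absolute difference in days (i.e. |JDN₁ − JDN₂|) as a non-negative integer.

3883

JDN of the first date = 2295502.
JDN of the second date = 2291619.
|2291619 − 2295502| = 3883.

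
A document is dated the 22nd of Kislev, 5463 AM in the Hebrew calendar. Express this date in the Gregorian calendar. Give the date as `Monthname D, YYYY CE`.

December 12, 1702 CE

Julian Day Number of the source date = 2343048.
Converting JDN 2343048 to the Gregorian calendar gives 12 December 1702 CE.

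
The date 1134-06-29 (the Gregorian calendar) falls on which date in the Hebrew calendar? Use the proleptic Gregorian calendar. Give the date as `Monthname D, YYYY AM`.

Sivan 29, 4894 AM

Both dates share Julian Day Number 2135424; in the Hebrew calendar that is 29 Sivan 4894 AM.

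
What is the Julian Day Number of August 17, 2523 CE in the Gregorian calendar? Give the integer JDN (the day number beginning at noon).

2642795

JDN 2299161 is 15 October 1582 CE (Gregorian); the target day is +343634 days from there, so JDN = 2642795.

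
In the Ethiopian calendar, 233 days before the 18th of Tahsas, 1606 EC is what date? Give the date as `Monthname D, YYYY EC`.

Counting 233 days back from JDN 2310554 reaches JDN 2310321, which is Miyazya 30, 1605 EC.

Miyazya 30, 1605 EC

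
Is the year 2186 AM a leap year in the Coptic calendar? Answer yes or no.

no

2186 mod 4 = 2; in the Coptic calendar a year is leap when year mod 4 = 3, so it is a common year.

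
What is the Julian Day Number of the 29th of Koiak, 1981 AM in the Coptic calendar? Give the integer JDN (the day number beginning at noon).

Equivalently 9 January 2265 (Gregorian).
JDN 2400001 is 17 November 1858 CE (Gregorian), MJD 0; the target day is +148342 days from there, so JDN = 2548343.

2548343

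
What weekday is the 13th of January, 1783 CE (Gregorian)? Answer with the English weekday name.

2372300 ≡ 0 (mod 7); counting from Monday = 0 gives Monday.

Monday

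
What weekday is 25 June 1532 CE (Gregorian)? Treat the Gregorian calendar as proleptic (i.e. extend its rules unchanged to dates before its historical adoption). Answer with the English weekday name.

Saturday

JDN 2280787 mod 7 = 5, and JDN 0 was a Monday, so this is a Saturday.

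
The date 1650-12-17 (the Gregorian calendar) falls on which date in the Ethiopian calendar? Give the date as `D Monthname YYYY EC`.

11 Tahsas 1643 EC

Both dates share Julian Day Number 2324061; in the Ethiopian calendar that is 11 Tahsas 1643 EC.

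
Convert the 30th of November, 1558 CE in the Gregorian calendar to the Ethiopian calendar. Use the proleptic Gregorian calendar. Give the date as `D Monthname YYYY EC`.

24 Hidar 1551 EC

Both dates share Julian Day Number 2290441; in the Ethiopian calendar that is 24 Hidar 1551 EC.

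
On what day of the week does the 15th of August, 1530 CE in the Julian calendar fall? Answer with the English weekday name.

Monday

In the proleptic Gregorian calendar this is 25 August 1530 (JDN 2280117).
2280117 ≡ 0 (mod 7); counting from Monday = 0 gives Monday.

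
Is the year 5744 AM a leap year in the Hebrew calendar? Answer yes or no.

yes

Hebrew year 5744 is year 6 of its 19-year Metonic cycle; leap years are at positions 3, 6, 8, 11, 14, 17, 19, so it is a leap year (13 months).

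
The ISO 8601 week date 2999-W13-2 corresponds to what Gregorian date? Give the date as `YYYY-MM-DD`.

ISO week 1 of 2999 is the week containing the first Thursday of 2999.
Week 13, day 2 (Tuesday) lands on 2999-03-26.

2999-03-26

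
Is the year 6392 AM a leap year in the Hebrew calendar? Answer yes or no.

Hebrew year 6392 is year 8 of its 19-year Metonic cycle; leap years are at positions 3, 6, 8, 11, 14, 17, 19, so it is a leap year (13 months).

yes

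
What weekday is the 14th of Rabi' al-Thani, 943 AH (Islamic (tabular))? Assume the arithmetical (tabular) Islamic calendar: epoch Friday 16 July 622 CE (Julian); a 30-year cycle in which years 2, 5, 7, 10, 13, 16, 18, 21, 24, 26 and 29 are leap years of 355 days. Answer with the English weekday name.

Saturday

In the proleptic Gregorian calendar this is 10 October 1536 (JDN 2282355).
2282355 ≡ 5 (mod 7); counting from Monday = 0 gives Saturday.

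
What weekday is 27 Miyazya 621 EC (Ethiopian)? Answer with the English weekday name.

This is JDN 1950912 (25 April 629 Gregorian).
1950912 ≡ 5 (mod 7); counting from Monday = 0 gives Saturday.

Saturday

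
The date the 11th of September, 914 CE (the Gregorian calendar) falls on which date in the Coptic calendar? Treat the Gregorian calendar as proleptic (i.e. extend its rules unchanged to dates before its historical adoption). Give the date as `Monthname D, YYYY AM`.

Both dates share Julian Day Number 2055145; in the Coptic calendar that is 9 Thout 631 AM.

Thout 9, 631 AM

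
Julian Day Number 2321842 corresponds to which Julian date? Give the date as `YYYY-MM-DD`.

1644-11-09

JDN 2321842 is 19 November 1644 in the Gregorian calendar.
In the Julian calendar that day is 1644-11-09.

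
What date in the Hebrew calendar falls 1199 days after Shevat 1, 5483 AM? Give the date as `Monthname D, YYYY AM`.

Nisan 19, 5486 AM

Counting 1199 days forward from JDN 2350379 reaches JDN 2351578, which is Nisan 19, 5486 AM.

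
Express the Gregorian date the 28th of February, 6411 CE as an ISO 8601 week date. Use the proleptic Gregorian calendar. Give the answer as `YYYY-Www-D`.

The weekday is Monday (ISO weekday 1).
That Monday belongs to ISO week 9 of ISO year 6411.

6411-W09-1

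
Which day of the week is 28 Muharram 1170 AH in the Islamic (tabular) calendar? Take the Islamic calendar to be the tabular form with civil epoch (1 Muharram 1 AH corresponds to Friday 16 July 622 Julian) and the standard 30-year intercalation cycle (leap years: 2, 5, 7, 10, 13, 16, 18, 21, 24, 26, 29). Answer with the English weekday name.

This is JDN 2362722 (23 October 1756 Gregorian).
Since JDN mod 7 = 5 (0 = Monday), the day is Saturday.

Saturday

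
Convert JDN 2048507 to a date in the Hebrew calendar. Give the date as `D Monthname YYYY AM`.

20 Tammuz 4656 AM

The proleptic Gregorian equivalent of JDN 2048507 is 8 July 896.
In the Hebrew calendar that day is 20 Tammuz 4656 AM.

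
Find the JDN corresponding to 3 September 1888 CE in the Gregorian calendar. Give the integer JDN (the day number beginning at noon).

JDN 2451545 is 1 January 2000 CE (Gregorian); the target day is −40661 days from there, so JDN = 2410884.

2410884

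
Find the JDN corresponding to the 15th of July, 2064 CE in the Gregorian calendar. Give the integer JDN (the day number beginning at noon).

JDN 2299161 is 15 October 1582 CE (Gregorian); the target day is +175956 days from there, so JDN = 2475117.

2475117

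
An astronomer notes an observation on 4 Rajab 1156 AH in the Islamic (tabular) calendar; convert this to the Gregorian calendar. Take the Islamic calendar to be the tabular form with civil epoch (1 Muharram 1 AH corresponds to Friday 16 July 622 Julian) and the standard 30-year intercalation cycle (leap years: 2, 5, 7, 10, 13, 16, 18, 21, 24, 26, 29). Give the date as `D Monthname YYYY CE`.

Julian Day Number of the source date = 2357913.
Converting JDN 2357913 to the Gregorian calendar gives 24 August 1743 CE.

24 August 1743 CE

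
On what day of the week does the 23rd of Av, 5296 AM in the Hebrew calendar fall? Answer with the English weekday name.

Thursday

In the proleptic Gregorian calendar this is 20 August 1536 (JDN 2282304).
Since JDN mod 7 = 3 (0 = Monday), the day is Thursday.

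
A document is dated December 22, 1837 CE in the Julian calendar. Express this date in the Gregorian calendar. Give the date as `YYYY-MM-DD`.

1838-01-03

The Julian–Gregorian offset here is 12 days (Julian trailing).
22 December 1837 Julian + 12 days → 3 January 1838 Gregorian.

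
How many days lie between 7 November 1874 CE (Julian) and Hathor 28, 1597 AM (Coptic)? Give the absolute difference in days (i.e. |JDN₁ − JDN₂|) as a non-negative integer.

2209

JDN of the first date = 2405847.
JDN of the second date = 2408056.
|2408056 − 2405847| = 2209.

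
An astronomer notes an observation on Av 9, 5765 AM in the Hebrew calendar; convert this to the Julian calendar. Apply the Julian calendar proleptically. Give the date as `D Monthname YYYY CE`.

Both dates share Julian Day Number 2453597; in the Julian calendar that is 1 August 2005 CE.

1 August 2005 CE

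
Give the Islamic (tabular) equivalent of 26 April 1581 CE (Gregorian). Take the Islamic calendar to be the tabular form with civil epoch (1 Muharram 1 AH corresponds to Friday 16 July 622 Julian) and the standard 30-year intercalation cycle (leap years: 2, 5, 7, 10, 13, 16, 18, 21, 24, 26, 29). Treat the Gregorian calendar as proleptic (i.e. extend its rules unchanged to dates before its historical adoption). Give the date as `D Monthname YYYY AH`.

Julian Day Number of the source date = 2298624.
Converting JDN 2298624 to the tabular Islamic calendar gives 12 Rabi' al-Awwal 989 AH.

12 Rabi' al-Awwal 989 AH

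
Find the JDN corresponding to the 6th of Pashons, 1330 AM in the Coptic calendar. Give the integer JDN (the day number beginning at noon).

2310692

Equivalently 11 May 1614 (Gregorian).
JDN 2451545 is 1 January 2000 CE (Gregorian); the target day is −140853 days from there, so JDN = 2310692.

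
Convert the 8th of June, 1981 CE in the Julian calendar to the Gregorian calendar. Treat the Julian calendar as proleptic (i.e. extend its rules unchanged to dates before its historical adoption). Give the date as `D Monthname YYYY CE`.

21 June 1981 CE

The Julian–Gregorian offset here is 13 days (Julian trailing).
8 June 1981 Julian + 13 days → 21 June 1981 Gregorian.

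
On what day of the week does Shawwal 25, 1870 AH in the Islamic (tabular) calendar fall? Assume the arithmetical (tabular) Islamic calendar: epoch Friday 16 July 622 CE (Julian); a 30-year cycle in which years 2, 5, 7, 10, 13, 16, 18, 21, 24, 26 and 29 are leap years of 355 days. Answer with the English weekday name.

Sunday

Equivalently 7 September 2436 Gregorian, JDN 2611041.
JDN 2611041 mod 7 = 6, and JDN 0 was a Monday, so this is a Sunday.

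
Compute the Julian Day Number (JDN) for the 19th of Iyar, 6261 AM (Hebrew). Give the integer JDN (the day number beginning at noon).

2634660

Equivalently 9 May 2501 (Gregorian).
JDN 2451545 is 1 January 2000 CE (Gregorian); the target day is +183115 days from there, so JDN = 2634660.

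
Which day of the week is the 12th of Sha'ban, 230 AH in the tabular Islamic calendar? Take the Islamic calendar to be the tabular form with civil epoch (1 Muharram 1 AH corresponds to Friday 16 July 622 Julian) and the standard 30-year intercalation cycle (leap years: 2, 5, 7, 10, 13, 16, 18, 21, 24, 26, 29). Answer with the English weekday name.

Friday

In the proleptic Gregorian calendar this is 28 April 845 (JDN 2029808).
JDN 2029808 mod 7 = 4, and JDN 0 was a Monday, so this is a Friday.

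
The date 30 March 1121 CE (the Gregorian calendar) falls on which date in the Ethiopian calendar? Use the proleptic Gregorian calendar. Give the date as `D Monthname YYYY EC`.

Both dates share Julian Day Number 2130585; in the Ethiopian calendar that is 27 Megabit 1113 EC.

27 Megabit 1113 EC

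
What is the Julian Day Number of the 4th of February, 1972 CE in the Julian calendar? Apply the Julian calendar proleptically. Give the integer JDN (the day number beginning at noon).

2441365

In the Gregorian calendar the same day is 17 February 1972.
JDN 2299161 is 15 October 1582 CE (Gregorian); the target day is +142204 days from there, so JDN = 2441365.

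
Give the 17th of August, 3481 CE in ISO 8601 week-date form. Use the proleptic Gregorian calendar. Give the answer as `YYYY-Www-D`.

The weekday is Wednesday (ISO weekday 3).
That Wednesday belongs to ISO week 33 of ISO year 3481.

3481-W33-3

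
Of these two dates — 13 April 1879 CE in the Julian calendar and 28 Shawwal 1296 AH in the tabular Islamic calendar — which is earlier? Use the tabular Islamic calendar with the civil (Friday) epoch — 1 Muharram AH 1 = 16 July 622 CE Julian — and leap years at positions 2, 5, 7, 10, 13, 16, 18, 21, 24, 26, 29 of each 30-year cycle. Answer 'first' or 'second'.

Converting both to JDN: 2407465 vs 2407638; the smaller is the first.

first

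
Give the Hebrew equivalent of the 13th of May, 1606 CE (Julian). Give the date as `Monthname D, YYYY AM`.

The source date corresponds to 23 May 1606 in the Gregorian calendar (JDN 2307782).
That day falls on 16 Iyar 5366 AM in the Hebrew calendar.

Iyar 16, 5366 AM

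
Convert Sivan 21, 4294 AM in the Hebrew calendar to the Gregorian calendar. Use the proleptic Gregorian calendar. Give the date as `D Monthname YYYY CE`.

Both dates share Julian Day Number 1916271; in the Gregorian calendar that is 21 June 534 CE.

21 June 534 CE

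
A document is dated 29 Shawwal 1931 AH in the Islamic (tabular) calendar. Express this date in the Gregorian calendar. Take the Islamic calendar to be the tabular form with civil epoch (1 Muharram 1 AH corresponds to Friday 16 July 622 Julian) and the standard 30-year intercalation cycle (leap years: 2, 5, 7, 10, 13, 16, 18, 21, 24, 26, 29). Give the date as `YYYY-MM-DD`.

Julian Day Number of the source date = 2632662.
Converting JDN 2632662 to the Gregorian calendar gives 18 November 2495 CE.

2495-11-18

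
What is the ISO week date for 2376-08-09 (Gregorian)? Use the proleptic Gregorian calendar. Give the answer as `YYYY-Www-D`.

The weekday is Monday (ISO weekday 1).
That Monday belongs to ISO week 33 of ISO year 2376.

2376-W33-1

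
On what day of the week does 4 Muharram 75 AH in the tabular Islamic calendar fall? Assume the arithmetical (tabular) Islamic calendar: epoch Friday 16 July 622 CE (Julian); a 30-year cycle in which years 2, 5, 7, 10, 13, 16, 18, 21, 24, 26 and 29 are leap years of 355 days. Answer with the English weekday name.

In the proleptic Gregorian calendar this is 8 May 694 (JDN 1974666).
Since JDN mod 7 = 1 (0 = Monday), the day is Tuesday.

Tuesday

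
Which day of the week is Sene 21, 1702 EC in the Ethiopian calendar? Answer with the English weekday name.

This is JDN 2345801 (26 June 1710 Gregorian).
2345801 ≡ 3 (mod 7); counting from Monday = 0 gives Thursday.

Thursday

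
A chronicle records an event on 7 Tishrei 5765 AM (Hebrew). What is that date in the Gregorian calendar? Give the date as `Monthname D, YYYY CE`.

Julian Day Number of the source date = 2453271.
Converting JDN 2453271 to the Gregorian calendar gives 22 September 2004 CE.

September 22, 2004 CE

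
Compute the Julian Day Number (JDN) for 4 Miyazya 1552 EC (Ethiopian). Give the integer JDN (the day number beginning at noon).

2290937

In the proleptic Gregorian calendar the same day is 9 April 1560.
JDN 2451545 is 1 January 2000 CE (Gregorian); the target day is −160608 days from there, so JDN = 2290937.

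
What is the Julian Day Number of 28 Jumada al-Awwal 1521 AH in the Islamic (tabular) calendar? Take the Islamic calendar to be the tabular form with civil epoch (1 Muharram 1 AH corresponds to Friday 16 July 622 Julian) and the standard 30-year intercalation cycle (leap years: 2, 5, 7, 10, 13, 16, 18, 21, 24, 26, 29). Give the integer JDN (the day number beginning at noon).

In the Gregorian calendar the same day is 5 September 2097.
JDN 2299161 is 15 October 1582 CE (Gregorian); the target day is +188061 days from there, so JDN = 2487222.

2487222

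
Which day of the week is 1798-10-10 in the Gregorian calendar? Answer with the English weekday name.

2378049 ≡ 2 (mod 7); counting from Monday = 0 gives Wednesday.

Wednesday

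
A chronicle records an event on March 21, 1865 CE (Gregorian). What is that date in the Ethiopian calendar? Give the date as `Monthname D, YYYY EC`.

Both dates share Julian Day Number 2402317; in the Ethiopian calendar that is 13 Megabit 1857 EC.

Megabit 13, 1857 EC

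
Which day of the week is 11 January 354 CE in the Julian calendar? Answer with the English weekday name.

This is JDN 1850367 (12 January 354 Gregorian).
1850367 ≡ 1 (mod 7); counting from Monday = 0 gives Tuesday.

Tuesday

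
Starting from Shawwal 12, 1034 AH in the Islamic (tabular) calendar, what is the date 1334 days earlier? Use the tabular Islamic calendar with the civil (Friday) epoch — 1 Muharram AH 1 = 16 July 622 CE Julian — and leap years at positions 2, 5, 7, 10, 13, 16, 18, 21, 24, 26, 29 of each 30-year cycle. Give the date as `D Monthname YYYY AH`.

7 Muharram 1031 AH

Counting 1334 days back from JDN 2314778 reaches JDN 2313444, which is 7 Muharram 1031 AH.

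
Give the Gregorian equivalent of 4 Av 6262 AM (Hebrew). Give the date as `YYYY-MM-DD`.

2502-08-08

Julian Day Number of the source date = 2635116.
Converting JDN 2635116 to the Gregorian calendar gives 8 August 2502 CE.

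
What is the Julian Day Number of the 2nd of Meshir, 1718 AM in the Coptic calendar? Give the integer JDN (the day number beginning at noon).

2452315

In the Gregorian calendar the same day is 9 February 2002.
JDN 2400001 is 17 November 1858 CE (Gregorian), MJD 0; the target day is +52314 days from there, so JDN = 2452315.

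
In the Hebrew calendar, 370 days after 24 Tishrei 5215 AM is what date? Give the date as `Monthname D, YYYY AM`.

Counting 370 days forward from JDN 2252420 reaches JDN 2252790, which is Cheshvan 9, 5216 AM.

Cheshvan 9, 5216 AM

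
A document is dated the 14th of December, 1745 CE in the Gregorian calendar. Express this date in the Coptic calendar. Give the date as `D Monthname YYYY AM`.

Both dates share Julian Day Number 2358756; in the Coptic calendar that is 7 Koiak 1462 AM.

7 Koiak 1462 AM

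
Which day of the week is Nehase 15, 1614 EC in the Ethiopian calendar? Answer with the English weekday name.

Equivalently 18 August 1622 Gregorian, JDN 2313713.
Since JDN mod 7 = 3 (0 = Monday), the day is Thursday.

Thursday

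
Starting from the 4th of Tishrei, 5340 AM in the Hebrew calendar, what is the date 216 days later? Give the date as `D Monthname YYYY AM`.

Counting 216 days forward from JDN 2298054 reaches JDN 2298270, which is 12 Iyar 5340 AM.

12 Iyar 5340 AM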